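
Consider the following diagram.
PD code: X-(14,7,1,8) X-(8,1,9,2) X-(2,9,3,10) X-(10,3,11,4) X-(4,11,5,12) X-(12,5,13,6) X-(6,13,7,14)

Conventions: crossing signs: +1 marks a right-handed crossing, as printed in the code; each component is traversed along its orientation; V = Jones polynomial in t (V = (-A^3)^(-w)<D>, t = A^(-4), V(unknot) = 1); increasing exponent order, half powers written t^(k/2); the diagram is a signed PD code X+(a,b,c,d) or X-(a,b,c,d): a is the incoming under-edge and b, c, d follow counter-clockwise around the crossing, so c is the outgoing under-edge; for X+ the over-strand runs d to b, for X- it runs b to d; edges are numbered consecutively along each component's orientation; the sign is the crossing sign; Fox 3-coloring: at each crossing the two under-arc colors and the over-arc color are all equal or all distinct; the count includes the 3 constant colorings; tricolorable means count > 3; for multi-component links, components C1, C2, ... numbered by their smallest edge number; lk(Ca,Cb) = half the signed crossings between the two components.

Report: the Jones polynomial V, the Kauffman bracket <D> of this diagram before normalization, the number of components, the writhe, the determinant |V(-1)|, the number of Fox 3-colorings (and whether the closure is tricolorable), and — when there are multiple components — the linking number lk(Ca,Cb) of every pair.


V = -t^-10 + t^-9 - t^-8 + t^-7 - t^-6 + t^-5 + t^-3
<D> = -A^-9 - A^-1 + A^3 - A^7 + A^11 - A^15 + A^19 (w = -7)
1 component over 7 crossings, w = -7
3 Fox colorings among 3^7, |V(-1)| = 7: not tricolorable
why: det 7 = |V(-1)|; not divisible by 3, so not tricolorable


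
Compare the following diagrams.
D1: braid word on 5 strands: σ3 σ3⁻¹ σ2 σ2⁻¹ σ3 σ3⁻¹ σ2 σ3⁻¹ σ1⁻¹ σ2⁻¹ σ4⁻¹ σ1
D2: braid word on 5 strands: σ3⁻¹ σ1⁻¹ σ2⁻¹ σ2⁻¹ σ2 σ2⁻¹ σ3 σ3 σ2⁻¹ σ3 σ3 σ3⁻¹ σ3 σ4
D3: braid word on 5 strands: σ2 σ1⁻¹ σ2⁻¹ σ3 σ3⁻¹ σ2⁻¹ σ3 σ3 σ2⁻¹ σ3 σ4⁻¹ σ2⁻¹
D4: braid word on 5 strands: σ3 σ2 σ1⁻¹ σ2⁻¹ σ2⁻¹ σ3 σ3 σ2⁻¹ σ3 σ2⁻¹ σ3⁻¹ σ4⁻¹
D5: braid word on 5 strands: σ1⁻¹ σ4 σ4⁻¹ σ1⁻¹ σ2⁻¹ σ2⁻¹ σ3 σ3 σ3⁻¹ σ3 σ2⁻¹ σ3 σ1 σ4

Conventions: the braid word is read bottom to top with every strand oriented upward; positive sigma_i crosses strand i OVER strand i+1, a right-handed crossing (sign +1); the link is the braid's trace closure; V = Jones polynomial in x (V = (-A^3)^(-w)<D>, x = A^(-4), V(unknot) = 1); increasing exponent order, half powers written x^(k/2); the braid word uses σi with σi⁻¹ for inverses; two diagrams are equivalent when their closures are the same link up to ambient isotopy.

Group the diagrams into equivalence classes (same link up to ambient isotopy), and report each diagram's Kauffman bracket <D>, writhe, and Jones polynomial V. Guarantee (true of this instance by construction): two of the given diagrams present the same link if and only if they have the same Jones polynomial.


equivalence classes: {D1} | {D2, D3, D4, D5}
D1 (bracket A^-6; 12 crossings at w = -2): V = 1
D2 (bracket -A^-12 + 2A^-8 - 2A^-4 + 3 - 2A^4 + 2A^8 - A^12; 14 crossings at w = 0): V = -x^-3 + 2x^-2 - 2x^-1 + 3 - 2x + 2x^2 - x^3
D3 (bracket -A^-18 + 2A^-14 - 2A^-10 + 3A^-6 - 2A^-2 + 2A^2 - A^6; 12 crossings at w = -2): V = -x^-3 + 2x^-2 - 2x^-1 + 3 - 2x + 2x^2 - x^3
D4 (bracket -A^-18 + 2A^-14 - 2A^-10 + 3A^-6 - 2A^-2 + 2A^2 - A^6; 12 crossings at w = -2): V = -x^-3 + 2x^-2 - 2x^-1 + 3 - 2x + 2x^2 - x^3
D5 (bracket -A^-12 + 2A^-8 - 2A^-4 + 3 - 2A^4 + 2A^8 - A^12; 14 crossings at w = 0): V = -x^-3 + 2x^-2 - 2x^-1 + 3 - 2x + 2x^2 - x^3
key observation: 2 values of V(x) split the 5 diagrams


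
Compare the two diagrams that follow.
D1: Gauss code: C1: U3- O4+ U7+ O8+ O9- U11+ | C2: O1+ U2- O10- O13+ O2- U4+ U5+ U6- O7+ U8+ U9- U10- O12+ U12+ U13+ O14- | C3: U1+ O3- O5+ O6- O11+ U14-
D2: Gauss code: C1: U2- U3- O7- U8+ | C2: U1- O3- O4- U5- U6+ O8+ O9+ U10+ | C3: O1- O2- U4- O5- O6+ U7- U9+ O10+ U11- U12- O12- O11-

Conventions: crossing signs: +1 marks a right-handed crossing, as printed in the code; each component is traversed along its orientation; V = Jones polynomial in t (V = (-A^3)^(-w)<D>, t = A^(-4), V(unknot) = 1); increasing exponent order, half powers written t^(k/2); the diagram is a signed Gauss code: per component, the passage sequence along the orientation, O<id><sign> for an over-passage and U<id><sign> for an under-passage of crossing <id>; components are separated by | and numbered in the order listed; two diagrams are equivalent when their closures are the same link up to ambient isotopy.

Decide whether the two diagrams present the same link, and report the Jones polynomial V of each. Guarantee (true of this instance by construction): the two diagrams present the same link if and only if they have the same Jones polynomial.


equivalent: no
D1 (bracket A^-6 + A^-2 + A^2 + A^6; 14 crossings at w = +2): V = 1 + t + t^2 + t^3
V(D2) = t^-3 + t^-2 + t^-1 + 1  [12 crossings, <D> = A^-12 + A^-8 + A^-4 + 1, w = -4]
observation: comparing 2 Jones polynomials yields 2 groups


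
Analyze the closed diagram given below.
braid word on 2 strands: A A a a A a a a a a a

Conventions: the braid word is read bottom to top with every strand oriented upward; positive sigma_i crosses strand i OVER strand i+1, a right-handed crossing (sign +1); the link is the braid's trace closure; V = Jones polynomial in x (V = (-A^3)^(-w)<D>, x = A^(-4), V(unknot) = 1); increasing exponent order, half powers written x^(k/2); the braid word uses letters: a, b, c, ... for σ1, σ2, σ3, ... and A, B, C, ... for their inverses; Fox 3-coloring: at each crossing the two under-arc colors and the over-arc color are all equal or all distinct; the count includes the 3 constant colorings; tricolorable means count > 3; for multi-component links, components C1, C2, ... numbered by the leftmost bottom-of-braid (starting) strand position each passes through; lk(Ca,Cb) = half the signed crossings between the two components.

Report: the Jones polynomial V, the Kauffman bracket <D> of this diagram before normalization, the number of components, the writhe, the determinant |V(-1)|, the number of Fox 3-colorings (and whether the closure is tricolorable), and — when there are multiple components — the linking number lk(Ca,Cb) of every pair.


Jones polynomial: V(x) = x^2 + x^4 - x^5 + x^6 - x^7
<D> = A^-13 - A^-9 + A^-5 - A^-1 - A^7; writhe +5
components 1, writhe +5 (11 crossings)
3-colorings: 3 of 3^11, det 5 — not tricolorable
note: V spans 5 powers of x: at least 5 crossings in any diagram


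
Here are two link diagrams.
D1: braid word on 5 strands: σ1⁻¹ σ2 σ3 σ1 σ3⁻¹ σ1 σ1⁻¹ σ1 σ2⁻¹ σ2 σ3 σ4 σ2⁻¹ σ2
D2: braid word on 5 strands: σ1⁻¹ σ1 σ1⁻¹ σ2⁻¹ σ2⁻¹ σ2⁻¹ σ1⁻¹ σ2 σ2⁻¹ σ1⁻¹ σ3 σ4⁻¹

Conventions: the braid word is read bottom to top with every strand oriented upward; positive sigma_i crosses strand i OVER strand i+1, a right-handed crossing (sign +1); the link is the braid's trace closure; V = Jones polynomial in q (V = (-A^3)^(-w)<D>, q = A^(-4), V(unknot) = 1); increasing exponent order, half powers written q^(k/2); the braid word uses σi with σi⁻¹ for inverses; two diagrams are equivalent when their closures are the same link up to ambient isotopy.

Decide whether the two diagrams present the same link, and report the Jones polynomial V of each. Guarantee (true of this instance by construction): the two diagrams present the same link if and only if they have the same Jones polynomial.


equivalent: no
V(D1) = 1  (w +4, c 14, <D> = A^12)
V(D2) = q^-8 - 2q^-7 + q^-6 - 2q^-5 + 2q^-4 + q^-2  (w -6, c 12, <D> = A^-10 + 2A^-2 - 2A^2 + A^6 - 2A^10 + A^14)
why: comparing 2 Jones polynomials yields 2 groups


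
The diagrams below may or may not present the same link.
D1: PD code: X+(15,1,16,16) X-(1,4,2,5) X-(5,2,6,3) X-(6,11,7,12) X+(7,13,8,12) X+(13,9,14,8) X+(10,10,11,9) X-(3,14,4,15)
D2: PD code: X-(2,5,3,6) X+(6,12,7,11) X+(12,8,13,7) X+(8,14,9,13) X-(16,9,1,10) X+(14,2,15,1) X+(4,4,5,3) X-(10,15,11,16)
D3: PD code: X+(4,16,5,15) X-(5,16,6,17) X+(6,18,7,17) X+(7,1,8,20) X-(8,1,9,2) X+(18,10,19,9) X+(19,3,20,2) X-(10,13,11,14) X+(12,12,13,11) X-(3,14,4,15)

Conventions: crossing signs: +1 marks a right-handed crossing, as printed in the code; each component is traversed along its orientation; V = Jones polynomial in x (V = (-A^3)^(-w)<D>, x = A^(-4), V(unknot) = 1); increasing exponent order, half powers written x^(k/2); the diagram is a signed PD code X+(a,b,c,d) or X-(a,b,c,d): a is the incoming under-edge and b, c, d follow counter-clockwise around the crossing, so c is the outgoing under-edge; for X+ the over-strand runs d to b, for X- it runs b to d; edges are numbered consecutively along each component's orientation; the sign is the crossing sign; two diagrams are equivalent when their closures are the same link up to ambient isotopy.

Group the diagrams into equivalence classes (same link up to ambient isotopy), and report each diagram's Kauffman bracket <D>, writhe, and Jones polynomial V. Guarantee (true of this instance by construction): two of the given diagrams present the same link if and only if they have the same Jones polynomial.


grouping into links: {D1} | {D2} | {D3}
V(D1) = -x^-4 + x^-3 + x^-1  (w 0, c 8, <D> = A^4 + A^12 - A^16)
V(D2) = x^-1 - 1 + 2x - 2x^2 + 2x^3 - 2x^4 + x^5  (w +2, c 8, <D> = A^-14 - 2A^-10 + 2A^-6 - 2A^-2 + 2A^2 - A^6 + A^10)
V(D3) = 1  (w +2, c 10, <D> = A^6)
key observation: 3 values of V(x) split the 3 diagrams


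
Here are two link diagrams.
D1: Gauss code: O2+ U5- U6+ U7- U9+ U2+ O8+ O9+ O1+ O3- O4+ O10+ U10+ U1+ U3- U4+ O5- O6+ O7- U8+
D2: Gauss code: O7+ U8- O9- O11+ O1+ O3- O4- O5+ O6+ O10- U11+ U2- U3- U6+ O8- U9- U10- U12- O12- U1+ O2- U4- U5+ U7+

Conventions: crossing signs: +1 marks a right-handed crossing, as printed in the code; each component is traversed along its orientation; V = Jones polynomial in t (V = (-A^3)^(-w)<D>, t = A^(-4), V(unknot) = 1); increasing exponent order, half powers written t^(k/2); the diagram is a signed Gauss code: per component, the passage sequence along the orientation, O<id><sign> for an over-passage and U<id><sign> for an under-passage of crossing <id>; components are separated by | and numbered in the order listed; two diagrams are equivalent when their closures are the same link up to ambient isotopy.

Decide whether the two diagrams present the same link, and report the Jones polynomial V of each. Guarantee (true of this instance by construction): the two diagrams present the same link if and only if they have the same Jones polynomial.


equivalent: no
D1 (bracket A^12; 10 crossings at w = +4): V = 1
D2 (bracket A^-2 + A^6 - A^10; 12 crossings at w = -2): V = -t^-4 + t^-3 + t^-1
key observation: 2 classes among 2 diagrams; unequal V(t) rules out equality


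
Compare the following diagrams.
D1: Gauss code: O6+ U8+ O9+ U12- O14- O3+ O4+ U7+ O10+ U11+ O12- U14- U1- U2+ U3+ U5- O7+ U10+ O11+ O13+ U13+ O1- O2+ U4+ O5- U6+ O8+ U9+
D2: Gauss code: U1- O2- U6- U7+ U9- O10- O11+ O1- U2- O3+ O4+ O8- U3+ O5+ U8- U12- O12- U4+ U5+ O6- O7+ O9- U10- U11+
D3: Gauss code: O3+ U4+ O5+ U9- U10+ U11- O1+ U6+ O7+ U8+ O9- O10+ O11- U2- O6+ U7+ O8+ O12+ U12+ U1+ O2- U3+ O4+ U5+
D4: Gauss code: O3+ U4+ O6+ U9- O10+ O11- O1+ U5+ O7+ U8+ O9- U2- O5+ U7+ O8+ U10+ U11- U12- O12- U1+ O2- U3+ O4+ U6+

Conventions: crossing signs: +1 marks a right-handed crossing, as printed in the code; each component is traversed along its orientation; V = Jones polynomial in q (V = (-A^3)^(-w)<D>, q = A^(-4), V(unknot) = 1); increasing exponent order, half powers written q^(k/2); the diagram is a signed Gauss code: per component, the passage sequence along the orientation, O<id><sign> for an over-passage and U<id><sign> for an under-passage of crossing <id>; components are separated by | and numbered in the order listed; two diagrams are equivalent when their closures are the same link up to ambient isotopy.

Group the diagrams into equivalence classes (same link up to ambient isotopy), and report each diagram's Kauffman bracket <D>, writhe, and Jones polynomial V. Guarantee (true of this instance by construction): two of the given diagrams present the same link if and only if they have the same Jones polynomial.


equivalence classes: {D1, D3, D4} | {D2}
D1 (bracket -A^-18 + 3A^-14 - 4A^-10 + 5A^-6 - 6A^-2 + 5A^2 - 4A^6 + 3A^10 - A^14 + A^18; 14 crossings at w = +6): V = 1 - q + 3q^2 - 4q^3 + 5q^4 - 6q^5 + 5q^6 - 4q^7 + 3q^8 - q^9
V(D2) = -q^-4 + q^-3 + q^-1  [12 crossings, <D> = A^-2 + A^6 - A^10, w = -2]
D3 (bracket -A^-18 + 3A^-14 - 4A^-10 + 5A^-6 - 6A^-2 + 5A^2 - 4A^6 + 3A^10 - A^14 + A^18; 12 crossings at w = +6): V = 1 - q + 3q^2 - 4q^3 + 5q^4 - 6q^5 + 5q^6 - 4q^7 + 3q^8 - q^9
V(D4) = 1 - q + 3q^2 - 4q^3 + 5q^4 - 6q^5 + 5q^6 - 4q^7 + 3q^8 - q^9  (w +4, c 12, <D> = -A^-24 + 3A^-20 - 4A^-16 + 5A^-12 - 6A^-8 + 5A^-4 - 4 + 3A^4 - A^8 + A^12)
key observation: 2 values of V(q) split the 4 diagrams


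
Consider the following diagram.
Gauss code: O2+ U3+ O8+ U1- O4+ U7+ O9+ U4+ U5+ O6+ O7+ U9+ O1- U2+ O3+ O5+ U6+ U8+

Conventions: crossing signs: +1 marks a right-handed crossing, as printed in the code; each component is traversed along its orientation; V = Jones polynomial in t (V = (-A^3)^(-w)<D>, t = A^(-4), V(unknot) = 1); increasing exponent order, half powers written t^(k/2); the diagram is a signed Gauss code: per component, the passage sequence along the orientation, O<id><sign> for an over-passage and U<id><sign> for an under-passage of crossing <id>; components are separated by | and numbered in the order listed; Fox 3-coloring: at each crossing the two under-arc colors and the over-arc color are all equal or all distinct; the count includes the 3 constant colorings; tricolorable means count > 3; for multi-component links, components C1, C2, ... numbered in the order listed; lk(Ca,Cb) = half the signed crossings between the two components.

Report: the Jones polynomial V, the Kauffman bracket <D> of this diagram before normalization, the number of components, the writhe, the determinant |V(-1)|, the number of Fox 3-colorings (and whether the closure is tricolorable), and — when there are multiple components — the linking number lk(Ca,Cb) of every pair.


V(t) = t^2 - 2t^3 + 5t^4 - 5t^5 + 6t^6 - 6t^7 + 4t^8 - 3t^9 + t^10
bracket: -A^-19 + 3A^-15 - 4A^-11 + 6A^-7 - 6A^-3 + 5A - 5A^5 + 2A^9 - A^13, w = +7
1 component, writhe +7, over 9 crossings
det 33, colorings 9 of 3^9 — tricolorable
observation: det 33 = |V(-1)|; divisible by 3, so tricolorable


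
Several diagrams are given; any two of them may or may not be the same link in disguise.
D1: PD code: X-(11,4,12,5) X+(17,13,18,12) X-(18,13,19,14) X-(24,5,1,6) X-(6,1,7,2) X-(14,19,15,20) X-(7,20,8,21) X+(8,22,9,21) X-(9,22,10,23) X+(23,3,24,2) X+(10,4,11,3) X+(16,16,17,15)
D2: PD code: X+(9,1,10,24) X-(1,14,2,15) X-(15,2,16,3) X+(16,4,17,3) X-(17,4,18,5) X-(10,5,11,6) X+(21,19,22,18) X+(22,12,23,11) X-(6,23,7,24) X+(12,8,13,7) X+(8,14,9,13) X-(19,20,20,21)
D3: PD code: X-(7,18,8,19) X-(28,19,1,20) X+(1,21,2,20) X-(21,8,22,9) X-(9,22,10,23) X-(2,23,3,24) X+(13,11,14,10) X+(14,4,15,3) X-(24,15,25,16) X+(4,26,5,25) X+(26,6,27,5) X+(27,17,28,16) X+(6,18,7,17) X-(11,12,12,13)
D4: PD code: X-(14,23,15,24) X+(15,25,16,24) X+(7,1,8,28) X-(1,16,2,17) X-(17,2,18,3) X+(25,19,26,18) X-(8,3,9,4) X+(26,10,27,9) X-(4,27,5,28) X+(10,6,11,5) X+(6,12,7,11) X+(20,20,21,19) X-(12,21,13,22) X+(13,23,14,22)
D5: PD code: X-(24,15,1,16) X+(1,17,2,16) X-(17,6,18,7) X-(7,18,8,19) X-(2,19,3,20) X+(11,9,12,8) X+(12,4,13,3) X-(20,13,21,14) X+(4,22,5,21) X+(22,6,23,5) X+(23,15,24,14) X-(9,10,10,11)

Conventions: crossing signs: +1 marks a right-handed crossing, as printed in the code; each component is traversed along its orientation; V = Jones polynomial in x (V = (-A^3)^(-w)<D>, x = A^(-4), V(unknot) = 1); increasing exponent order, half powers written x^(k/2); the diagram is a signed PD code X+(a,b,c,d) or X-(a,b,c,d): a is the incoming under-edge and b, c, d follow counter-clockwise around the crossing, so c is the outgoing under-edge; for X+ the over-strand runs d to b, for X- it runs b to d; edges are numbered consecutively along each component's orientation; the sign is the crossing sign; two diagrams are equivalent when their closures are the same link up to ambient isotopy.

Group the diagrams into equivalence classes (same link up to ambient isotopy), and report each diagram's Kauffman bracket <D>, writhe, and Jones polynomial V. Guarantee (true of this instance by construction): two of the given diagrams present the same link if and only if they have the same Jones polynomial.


grouping into links: {D1} | {D2, D3, D4, D5}
V(D1) = 1  (w -2, c 12, <D> = A^-6)
V(D2) = -x^-3 + 2x^-2 - 2x^-1 + 3 - 2x + 2x^2 - x^3  (w 0, c 12, <D> = -A^-12 + 2A^-8 - 2A^-4 + 3 - 2A^4 + 2A^8 - A^12)
D3 (bracket -A^-12 + 2A^-8 - 2A^-4 + 3 - 2A^4 + 2A^8 - A^12; 14 crossings at w = 0): V = -x^-3 + 2x^-2 - 2x^-1 + 3 - 2x + 2x^2 - x^3
V(D4) = -x^-3 + 2x^-2 - 2x^-1 + 3 - 2x + 2x^2 - x^3  (w +2, c 14, <D> = -A^-6 + 2A^-2 - 2A^2 + 3A^6 - 2A^10 + 2A^14 - A^18)
V(D5) = -x^-3 + 2x^-2 - 2x^-1 + 3 - 2x + 2x^2 - x^3  (w 0, c 12, <D> = -A^-12 + 2A^-8 - 2A^-4 + 3 - 2A^4 + 2A^8 - A^12)
why: comparing 5 Jones polynomials yields 2 groups


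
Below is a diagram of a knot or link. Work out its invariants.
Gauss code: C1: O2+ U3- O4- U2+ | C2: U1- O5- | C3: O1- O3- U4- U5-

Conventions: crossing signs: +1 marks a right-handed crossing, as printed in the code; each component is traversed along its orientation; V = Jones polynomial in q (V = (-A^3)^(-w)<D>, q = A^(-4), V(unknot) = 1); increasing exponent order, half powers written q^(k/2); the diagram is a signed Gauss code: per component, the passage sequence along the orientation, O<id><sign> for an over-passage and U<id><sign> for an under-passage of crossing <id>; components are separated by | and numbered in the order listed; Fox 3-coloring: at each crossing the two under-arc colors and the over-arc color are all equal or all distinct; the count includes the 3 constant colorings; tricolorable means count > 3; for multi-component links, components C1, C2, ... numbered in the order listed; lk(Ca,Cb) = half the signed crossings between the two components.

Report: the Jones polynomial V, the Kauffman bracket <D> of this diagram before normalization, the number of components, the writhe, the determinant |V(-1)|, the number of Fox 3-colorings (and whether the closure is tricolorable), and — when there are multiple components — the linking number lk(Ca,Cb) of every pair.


V(q) = q^-5 + 2q^-3 + q^-1
bracket: -A^-5 - 2A^3 - A^11, w = -3
3 components, writhe -3, over 5 crossings
lk(C1,C2) = 0
linking number lk(C1,C3) = -1
lk(C2,C3): -1
det 4, colorings 3 of 3^5 — not tricolorable
observation: |V(-1)| = 4: so not tricolorable, since 3 does not divide 4


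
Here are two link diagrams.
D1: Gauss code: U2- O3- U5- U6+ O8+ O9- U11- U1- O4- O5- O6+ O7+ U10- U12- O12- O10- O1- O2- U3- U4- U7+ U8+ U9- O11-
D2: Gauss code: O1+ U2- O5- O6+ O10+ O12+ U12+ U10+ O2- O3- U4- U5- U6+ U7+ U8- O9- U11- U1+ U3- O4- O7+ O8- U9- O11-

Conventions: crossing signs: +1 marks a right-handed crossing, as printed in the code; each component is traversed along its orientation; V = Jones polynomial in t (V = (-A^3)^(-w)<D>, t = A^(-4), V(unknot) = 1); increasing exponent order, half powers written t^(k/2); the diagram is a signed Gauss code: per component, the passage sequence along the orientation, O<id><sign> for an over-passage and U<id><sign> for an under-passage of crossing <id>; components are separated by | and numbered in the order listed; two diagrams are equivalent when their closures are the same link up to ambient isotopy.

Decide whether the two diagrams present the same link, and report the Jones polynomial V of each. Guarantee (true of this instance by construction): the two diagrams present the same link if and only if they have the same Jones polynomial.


equivalent: yes
D1 (bracket A^-14 + A^-6 - A^-2; 12 crossings at w = -6): V = -t^-4 + t^-3 + t^-1
D2 (bracket A^-2 + A^6 - A^10; 12 crossings at w = -2): V = -t^-4 + t^-3 + t^-1
key observation: from 12 to 12 crossings by R-moves: one link, two diagrams


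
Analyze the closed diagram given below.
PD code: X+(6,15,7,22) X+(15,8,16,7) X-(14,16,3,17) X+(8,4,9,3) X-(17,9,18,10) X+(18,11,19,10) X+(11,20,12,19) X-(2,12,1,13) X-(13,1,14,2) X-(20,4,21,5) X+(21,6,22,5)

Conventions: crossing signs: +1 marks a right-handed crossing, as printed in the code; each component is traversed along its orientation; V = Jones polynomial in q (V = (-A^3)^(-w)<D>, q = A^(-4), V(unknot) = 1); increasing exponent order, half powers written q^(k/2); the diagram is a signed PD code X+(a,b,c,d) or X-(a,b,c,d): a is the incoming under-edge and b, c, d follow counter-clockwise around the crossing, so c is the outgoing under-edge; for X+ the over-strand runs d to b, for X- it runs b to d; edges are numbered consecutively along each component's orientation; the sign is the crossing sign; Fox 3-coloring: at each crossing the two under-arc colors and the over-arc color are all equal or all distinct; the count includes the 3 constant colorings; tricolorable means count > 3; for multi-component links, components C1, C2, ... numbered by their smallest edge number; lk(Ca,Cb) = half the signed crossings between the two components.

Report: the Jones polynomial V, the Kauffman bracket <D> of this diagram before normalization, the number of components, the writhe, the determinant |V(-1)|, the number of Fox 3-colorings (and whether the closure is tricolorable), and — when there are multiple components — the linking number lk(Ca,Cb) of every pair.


Jones polynomial: V(q) = q^-2 + 2 + q^2
<D> = -A^-5 - 2A^3 - A^11; writhe +1
components 3, writhe +1 (11 crossings)
linking number lk(C1,C2) = -1
lk(C1,C3): 0
lk(C2,C3) = +1
3-colorings: 3 of 3^11, det 4 — not tricolorable
note: the span of V is 4, within the link bound 11 + 3 - 1


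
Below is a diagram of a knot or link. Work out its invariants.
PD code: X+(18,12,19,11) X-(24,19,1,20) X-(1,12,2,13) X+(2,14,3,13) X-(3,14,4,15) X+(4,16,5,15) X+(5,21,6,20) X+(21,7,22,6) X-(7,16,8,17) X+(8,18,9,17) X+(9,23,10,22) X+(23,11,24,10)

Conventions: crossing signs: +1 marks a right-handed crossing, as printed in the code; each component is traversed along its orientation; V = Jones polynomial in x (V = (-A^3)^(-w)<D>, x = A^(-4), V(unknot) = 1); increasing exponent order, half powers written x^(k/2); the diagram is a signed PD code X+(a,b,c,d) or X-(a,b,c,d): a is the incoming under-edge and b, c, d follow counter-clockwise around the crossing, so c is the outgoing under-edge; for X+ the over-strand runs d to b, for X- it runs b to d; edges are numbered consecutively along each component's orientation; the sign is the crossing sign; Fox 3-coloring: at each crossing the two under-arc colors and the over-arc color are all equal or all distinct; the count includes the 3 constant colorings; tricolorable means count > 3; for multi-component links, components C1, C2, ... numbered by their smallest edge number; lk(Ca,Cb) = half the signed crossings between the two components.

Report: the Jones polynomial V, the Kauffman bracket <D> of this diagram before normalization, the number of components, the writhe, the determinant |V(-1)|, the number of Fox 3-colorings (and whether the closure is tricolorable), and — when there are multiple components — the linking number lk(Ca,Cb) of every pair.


Jones polynomial: V(x) = x + x^3 - x^4
<D> = -A^-4 + 1 + A^8; writhe +4
components 1, writhe +4 (12 crossings)
3-colorings: 9 of 3^12, det 3 — tricolorable
note: det 3 = |V(-1)|; divisible by 3, so tricolorable


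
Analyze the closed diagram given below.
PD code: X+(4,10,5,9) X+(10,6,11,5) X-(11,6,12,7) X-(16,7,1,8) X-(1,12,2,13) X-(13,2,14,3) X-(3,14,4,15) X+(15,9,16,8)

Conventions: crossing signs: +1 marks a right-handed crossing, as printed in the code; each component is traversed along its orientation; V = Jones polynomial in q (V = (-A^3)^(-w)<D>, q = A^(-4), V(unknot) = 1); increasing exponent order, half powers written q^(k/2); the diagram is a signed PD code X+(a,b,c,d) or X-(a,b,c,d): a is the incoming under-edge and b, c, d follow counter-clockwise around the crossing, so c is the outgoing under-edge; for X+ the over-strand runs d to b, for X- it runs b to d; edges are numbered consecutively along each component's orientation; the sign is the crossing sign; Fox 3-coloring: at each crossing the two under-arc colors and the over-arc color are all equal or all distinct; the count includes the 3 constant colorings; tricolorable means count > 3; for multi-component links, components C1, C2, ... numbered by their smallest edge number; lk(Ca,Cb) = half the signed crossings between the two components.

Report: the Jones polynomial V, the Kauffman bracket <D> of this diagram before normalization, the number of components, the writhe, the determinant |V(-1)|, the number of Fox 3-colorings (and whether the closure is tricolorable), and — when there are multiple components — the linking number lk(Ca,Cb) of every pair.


Jones polynomial: V(q) = -q^-4 + q^-3 + q^-1
<D> = A^-2 + A^6 - A^10; writhe -2
components 1, writhe -2 (8 crossings)
3-colorings: 9 of 3^8, det 3 — tricolorable
note: w = -2 (over 8 crossings) is diagram-only; (-A^3)^(2) removes it from V


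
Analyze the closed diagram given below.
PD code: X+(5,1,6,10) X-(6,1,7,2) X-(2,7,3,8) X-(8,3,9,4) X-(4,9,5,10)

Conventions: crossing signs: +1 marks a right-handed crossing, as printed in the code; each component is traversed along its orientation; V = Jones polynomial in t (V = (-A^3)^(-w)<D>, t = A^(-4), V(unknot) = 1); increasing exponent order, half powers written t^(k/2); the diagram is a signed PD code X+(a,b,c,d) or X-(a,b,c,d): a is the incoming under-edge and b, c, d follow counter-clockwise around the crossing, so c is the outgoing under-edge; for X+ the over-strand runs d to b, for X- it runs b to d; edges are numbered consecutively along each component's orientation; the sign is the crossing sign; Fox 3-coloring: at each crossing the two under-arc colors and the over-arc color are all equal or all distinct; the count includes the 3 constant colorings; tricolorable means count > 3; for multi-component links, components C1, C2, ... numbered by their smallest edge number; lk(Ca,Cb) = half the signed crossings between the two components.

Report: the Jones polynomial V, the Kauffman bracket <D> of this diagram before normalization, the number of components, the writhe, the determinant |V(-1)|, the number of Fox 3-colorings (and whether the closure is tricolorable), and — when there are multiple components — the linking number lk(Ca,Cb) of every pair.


V = -t^-4 + t^-3 + t^-1
<D> = -A^-5 - A^3 + A^7 (w = -3)
1 component over 5 crossings, w = -3
9 Fox colorings among 3^5, |V(-1)| = 3: tricolorable
why: V spans 3 powers of t: at least 3 crossings in any diagram


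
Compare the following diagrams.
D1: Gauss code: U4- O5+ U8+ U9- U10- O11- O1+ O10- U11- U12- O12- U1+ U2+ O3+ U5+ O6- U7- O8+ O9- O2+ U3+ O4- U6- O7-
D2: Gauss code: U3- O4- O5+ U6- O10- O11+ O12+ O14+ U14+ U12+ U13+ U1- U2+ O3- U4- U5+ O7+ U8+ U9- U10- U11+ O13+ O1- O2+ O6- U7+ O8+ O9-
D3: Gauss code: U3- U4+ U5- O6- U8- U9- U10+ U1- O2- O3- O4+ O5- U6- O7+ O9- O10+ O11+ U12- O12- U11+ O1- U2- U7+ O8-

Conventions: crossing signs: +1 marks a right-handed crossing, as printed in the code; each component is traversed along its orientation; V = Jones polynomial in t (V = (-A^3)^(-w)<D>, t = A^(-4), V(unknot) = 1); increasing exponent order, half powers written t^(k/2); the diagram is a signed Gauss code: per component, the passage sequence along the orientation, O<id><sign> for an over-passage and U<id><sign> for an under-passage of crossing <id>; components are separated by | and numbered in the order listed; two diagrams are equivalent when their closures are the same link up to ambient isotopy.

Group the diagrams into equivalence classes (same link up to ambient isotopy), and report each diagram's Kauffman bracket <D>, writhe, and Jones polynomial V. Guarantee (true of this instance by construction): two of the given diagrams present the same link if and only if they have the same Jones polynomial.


equivalence classes: {D1} | {D2} | {D3}
D1 (bracket -A^-18 + 2A^-14 - 2A^-10 + 3A^-6 - 2A^-2 + 2A^2 - A^6; 12 crossings at w = -2): V = -t^-3 + 2t^-2 - 2t^-1 + 3 - 2t + 2t^2 - t^3
V(D2) = 1  (w +2, c 14, <D> = A^6)
V(D3) = -t^-6 + t^-5 - t^-4 + 2t^-3 - t^-2 + t^-1  (w -4, c 12, <D> = A^-8 - A^-4 + 2 - A^4 + A^8 - A^12)
observation: 3 values of V(t) split the 3 diagrams


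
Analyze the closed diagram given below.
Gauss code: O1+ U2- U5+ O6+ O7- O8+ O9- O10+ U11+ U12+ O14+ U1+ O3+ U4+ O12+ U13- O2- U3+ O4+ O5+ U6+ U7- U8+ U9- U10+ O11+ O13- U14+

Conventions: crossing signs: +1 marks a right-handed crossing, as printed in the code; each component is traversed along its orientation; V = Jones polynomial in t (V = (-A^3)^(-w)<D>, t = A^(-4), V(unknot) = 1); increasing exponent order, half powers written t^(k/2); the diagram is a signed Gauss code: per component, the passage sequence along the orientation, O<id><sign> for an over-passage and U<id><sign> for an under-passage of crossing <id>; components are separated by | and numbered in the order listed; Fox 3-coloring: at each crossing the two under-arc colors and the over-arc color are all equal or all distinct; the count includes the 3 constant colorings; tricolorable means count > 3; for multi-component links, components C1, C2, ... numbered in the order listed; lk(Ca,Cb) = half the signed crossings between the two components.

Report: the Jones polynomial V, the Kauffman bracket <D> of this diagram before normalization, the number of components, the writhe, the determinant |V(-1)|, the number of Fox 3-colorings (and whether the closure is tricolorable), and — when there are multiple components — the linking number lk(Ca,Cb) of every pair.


V(t) = 2t^2 - 3t^3 + 6t^4 - 7t^5 + 7t^6 - 7t^7 + 5t^8 - 3t^9 + t^10
bracket: A^-22 - 3A^-18 + 5A^-14 - 7A^-10 + 7A^-6 - 7A^-2 + 6A^2 - 3A^6 + 2A^10, w = +6
1 component, writhe +6, over 14 crossings
det 41, colorings 3 of 3^14 — not tricolorable
observation: the span of V is 8, forcing >= 8 crossings in any diagram


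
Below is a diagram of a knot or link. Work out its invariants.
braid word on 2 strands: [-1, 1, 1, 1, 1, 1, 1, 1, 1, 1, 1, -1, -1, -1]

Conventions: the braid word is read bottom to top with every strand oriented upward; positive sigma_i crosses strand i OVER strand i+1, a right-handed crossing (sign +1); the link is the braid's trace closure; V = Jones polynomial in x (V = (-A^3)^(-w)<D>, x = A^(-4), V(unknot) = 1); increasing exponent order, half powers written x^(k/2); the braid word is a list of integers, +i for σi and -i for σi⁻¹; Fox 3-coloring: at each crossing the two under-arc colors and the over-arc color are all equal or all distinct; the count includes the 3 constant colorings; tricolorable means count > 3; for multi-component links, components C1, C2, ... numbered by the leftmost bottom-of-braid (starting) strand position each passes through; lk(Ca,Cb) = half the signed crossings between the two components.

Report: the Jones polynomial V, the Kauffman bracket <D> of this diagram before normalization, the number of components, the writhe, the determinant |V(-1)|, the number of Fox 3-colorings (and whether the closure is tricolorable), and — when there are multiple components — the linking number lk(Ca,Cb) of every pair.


Jones polynomial: V(x) = -x^(5/2) - x^(9/2) + x^(11/2) - x^(13/2) + x^(15/2) - x^(17/2)
<D> = -A^-16 + A^-12 - A^-8 + A^-4 - 1 - A^8; writhe +6
components 2, writhe +6 (14 crossings)
linking number lk(C1,C2) = +3
3-colorings: 9 of 3^14, det 6 — tricolorable
note: the span of V is 6, within the link bound 14 + 2 - 1


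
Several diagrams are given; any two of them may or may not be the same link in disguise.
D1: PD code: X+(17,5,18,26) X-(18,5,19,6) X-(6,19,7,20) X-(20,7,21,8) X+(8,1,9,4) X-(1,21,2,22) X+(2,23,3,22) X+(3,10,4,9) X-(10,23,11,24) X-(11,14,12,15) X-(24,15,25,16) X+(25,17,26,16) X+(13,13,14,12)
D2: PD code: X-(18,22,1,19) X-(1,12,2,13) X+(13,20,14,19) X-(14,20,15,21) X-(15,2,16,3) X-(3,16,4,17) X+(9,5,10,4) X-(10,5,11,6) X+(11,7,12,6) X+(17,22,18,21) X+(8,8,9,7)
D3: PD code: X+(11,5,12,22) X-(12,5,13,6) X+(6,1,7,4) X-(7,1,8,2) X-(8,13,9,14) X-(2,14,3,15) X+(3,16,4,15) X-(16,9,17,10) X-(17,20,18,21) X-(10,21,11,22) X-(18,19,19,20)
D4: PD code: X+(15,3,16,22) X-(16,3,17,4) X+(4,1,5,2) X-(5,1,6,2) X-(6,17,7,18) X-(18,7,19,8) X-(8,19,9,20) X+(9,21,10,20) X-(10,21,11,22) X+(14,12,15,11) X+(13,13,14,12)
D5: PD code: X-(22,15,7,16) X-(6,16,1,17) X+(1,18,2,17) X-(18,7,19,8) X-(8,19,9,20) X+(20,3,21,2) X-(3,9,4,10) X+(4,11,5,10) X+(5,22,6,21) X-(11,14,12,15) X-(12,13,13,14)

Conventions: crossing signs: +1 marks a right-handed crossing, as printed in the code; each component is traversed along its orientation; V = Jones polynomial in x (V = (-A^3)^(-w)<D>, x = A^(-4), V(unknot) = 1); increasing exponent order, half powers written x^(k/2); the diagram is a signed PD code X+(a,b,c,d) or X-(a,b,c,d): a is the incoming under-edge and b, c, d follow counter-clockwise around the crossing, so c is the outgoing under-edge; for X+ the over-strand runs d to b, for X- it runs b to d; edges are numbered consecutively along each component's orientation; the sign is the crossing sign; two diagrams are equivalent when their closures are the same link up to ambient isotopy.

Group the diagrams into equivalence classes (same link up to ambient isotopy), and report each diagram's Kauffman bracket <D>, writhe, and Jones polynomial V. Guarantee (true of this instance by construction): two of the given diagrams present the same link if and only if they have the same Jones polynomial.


grouping into links: {D1, D5} | {D2, D3, D4}
V(D1) = x^(-7/2) - x^(-5/2) + x^(-3/2) - 2x^(-1/2) - x^(3/2)  (w -1, c 13, <D> = A^-9 + 2A^-1 - A^3 + A^7 - A^11)
V(D2) = x^(-9/2) - x^(-5/2) - x^(-3/2) - x^(-1/2)  (w -1, c 11, <D> = A^-1 + A^3 + A^7 - A^15)
V(D3) = x^(-9/2) - x^(-5/2) - x^(-3/2) - x^(-1/2)  [11 crossings, <D> = A^-13 + A^-9 + A^-5 - A^3, w = -5]
D4 (bracket A^-1 + A^3 + A^7 - A^15; 11 crossings at w = -1): V = x^(-9/2) - x^(-5/2) - x^(-3/2) - x^(-1/2)
V(D5) = x^(-7/2) - x^(-5/2) + x^(-3/2) - 2x^(-1/2) - x^(3/2)  [11 crossings, <D> = A^-15 + 2A^-7 - A^-3 + A - A^5, w = -3]
key observation: 2 classes among 5 diagrams; unequal V(x) rules out equality


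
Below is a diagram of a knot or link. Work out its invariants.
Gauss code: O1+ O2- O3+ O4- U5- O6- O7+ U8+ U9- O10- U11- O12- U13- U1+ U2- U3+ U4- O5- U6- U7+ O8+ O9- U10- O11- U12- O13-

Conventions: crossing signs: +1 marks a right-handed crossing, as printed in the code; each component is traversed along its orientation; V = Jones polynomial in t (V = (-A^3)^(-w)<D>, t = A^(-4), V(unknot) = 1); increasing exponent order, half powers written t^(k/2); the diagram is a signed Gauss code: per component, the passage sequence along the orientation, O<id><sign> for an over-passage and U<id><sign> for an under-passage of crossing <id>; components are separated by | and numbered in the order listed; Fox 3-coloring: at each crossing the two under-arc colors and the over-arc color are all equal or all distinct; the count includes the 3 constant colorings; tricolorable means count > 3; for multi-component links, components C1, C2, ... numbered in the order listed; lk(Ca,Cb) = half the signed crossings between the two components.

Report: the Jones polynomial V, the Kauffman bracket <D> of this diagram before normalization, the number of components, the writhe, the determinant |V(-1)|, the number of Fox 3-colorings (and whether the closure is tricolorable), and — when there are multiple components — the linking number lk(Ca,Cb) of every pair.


V(t) = -t^-7 + t^-6 - t^-5 + t^-4 + t^-2
bracket: -A^-7 - A + A^5 - A^9 + A^13, w = -5
1 component, writhe -5, over 13 crossings
det 5, colorings 3 of 3^13 — not tricolorable
observation: V spans 5 powers of t: at least 5 crossings in any diagram


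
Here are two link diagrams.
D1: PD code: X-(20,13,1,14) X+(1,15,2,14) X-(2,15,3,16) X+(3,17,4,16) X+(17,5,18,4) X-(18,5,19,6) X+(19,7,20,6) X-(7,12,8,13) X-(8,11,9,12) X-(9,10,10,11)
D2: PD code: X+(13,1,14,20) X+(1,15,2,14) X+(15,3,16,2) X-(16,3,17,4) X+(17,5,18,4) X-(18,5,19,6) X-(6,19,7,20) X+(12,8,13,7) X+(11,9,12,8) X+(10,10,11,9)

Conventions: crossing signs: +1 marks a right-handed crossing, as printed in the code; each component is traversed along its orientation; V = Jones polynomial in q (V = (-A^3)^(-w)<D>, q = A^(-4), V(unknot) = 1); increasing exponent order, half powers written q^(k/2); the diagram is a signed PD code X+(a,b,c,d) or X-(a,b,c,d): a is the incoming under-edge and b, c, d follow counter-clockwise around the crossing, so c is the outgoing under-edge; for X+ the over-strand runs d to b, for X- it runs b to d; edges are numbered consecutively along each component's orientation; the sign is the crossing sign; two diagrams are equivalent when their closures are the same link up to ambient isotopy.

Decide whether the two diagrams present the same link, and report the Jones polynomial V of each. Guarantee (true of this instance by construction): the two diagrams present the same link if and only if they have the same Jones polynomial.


equivalent: yes
D1 (bracket A^-6; 10 crossings at w = -2): V = 1
V(D2) = 1  [10 crossings, <D> = A^12, w = +4]
observation: one V(q) for all 2 diagrams — one class (guaranteed)


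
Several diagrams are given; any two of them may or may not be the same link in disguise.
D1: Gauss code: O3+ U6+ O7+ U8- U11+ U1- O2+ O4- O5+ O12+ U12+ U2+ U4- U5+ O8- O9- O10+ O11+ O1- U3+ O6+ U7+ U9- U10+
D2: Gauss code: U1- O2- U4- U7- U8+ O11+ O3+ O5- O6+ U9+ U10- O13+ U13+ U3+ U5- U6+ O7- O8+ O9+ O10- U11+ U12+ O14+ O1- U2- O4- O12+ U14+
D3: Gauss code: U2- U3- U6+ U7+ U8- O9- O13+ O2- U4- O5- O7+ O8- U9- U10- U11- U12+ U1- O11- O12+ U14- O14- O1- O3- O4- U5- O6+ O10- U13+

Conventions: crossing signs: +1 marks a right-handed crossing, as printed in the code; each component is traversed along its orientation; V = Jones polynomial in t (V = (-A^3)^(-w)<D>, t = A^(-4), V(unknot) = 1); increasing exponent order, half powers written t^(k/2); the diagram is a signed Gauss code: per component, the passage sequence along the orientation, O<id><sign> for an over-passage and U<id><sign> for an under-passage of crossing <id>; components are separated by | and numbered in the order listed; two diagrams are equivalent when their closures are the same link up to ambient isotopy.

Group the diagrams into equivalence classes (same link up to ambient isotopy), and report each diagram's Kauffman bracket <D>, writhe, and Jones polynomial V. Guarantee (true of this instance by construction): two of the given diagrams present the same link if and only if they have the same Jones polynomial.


equivalence classes: {D1} | {D2} | {D3}
D1 (bracket -A^-4 + 1 + A^8; 12 crossings at w = +4): V = t + t^3 - t^4
D2 (bracket A^6; 14 crossings at w = +2): V = 1
V(D3) = -t^-6 + t^-5 - t^-4 + 2t^-3 - t^-2 + t^-1  [14 crossings, <D> = A^-14 - A^-10 + 2A^-6 - A^-2 + A^2 - A^6, w = -6]
key observation: V(t) takes 3 values over 3 diagrams, fixing the grouping


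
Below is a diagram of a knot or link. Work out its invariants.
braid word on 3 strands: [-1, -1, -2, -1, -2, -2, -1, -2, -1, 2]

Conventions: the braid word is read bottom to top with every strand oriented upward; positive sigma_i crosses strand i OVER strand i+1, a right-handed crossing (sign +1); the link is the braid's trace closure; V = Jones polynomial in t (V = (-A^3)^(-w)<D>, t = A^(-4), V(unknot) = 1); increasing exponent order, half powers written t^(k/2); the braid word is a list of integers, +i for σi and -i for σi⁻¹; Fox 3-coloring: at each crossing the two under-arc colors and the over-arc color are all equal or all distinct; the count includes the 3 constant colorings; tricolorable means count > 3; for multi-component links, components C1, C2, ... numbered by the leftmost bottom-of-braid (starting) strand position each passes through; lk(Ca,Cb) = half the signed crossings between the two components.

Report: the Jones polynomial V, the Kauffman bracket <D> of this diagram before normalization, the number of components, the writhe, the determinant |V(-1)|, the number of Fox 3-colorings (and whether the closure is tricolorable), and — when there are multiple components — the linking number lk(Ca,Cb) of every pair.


V = -t^-10 + t^-9 - t^-8 + t^-7 - t^-6 + t^-5 + t^-3
<D> = A^-12 + A^-4 - 1 + A^4 - A^8 + A^12 - A^16 (w = -8)
1 component over 10 crossings, w = -8
3 Fox colorings among 3^10, |V(-1)| = 7: not tricolorable
why: w = -8 shifts under R1 moves; the (-A^3)^(8) factor cancels that in V
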